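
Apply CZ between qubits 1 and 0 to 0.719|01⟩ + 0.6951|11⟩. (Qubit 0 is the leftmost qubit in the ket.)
0.719|01⟩ - 0.6951|11⟩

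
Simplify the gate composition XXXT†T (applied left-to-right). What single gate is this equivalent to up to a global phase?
X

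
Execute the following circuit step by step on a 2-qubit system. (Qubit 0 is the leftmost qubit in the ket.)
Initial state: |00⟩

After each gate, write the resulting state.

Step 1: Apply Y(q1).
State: i|01⟩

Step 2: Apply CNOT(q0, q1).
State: i|01⟩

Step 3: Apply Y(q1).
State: |00⟩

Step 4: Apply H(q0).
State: 1/√2|00⟩ + 1/√2|10⟩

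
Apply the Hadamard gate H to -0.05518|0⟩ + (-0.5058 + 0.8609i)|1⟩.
(-0.3967 + 0.6087i)|0⟩ + (0.3186 - 0.6087i)|1⟩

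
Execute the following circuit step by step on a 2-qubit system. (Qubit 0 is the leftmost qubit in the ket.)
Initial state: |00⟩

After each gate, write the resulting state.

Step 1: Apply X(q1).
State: |01⟩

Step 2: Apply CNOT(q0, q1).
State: |01⟩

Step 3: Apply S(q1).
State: i|01⟩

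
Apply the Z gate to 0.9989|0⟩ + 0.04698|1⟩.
0.9989|0⟩ - 0.04698|1⟩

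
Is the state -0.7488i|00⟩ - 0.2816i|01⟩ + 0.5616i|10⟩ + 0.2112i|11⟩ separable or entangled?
Separable

Writing the state as a|00⟩ + b|01⟩ + c|10⟩ + d|11⟩, it is a product state iff ad − bc = 0.
Here (a, b, c, d) = (-0.7488i, -0.2816i, 0.5616i, 0.2112i): ad − bc = (-0.7488i)(0.2112i) − (-0.2816i)(0.5616i) = 0, so the state is separable.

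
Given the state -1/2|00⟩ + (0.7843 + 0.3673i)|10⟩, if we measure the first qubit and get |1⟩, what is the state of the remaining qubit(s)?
(0.9056 + 0.4241i)|0⟩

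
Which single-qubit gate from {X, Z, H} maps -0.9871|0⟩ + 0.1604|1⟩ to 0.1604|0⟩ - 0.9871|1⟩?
X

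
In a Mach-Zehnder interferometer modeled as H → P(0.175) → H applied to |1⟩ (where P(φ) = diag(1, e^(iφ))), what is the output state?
(0.007637 - 0.08705i)|0⟩ + (0.9924 + 0.08705i)|1⟩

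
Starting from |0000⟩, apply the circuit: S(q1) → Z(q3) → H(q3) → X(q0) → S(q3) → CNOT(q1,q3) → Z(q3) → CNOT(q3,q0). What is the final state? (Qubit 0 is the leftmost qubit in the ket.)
-(1/√2)i|0001⟩ + 1/√2|1000⟩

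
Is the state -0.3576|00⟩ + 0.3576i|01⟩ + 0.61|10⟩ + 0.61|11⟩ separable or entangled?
Entangled

Writing the state as a|00⟩ + b|01⟩ + c|10⟩ + d|11⟩, it is a product state iff ad − bc = 0.
Here (a, b, c, d) = (-0.3576, 0.3576i, 0.61, 0.61): ad − bc = (-0.3576)(0.61) − (0.3576i)(0.61) = (-0.2181 - 0.2181i) ≠ 0, so the state is entangled.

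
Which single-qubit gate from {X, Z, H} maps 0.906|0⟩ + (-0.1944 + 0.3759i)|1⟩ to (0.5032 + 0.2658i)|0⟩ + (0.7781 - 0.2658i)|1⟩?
H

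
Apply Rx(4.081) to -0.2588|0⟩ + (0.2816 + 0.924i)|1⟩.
(0.9411 - 0.2511i)|0⟩ + (-0.1275 - 0.1875i)|1⟩

Rx(4.081) = [[cos(θ/2), −i·sin(θ/2)], [−i·sin(θ/2), cos(θ/2)]]; θ = 4.081, cos(θ/2) ≈ -0.452622, sin(θ/2) ≈ 0.891702.
With a = amp(|0⟩) = -0.2588 and b = amp(|1⟩) = (0.2816 + 0.924i):
new amp(|0⟩) = (-0.452622)·a + (-0.891702i)·b = (0.9411 - 0.2511i)
new amp(|1⟩) = (-0.891702i)·a + (-0.452622)·b = (-0.1275 - 0.1875i)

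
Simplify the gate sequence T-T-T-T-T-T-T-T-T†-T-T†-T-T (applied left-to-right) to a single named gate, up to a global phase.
T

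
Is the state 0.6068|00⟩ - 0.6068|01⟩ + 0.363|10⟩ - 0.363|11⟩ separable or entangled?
Separable

Writing the state as a|00⟩ + b|01⟩ + c|10⟩ + d|11⟩, it is a product state iff ad − bc = 0.
Here (a, b, c, d) = (0.6068, -0.6068, 0.363, -0.363): ad − bc = (0.6068)(-0.363) − (-0.6068)(0.363) = 0, so the state is separable.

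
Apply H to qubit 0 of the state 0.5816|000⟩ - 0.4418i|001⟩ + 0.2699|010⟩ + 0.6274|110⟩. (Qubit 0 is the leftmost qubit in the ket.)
0.4113|000⟩ - 0.3124i|001⟩ + 0.6345|010⟩ + 0.4113|100⟩ - 0.3124i|101⟩ - 0.2528|110⟩

H on qubit 0 mixes each pair of kets that differ only in qubit 0: amplitudes (a, b) of (|…0…⟩, |…1…⟩) become ((a + b)/√2, (a − b)/√2). Kets absent from the input have amplitude 0.
(|000⟩, |100⟩): (a, b) = (0.5816, 0) → (0.4113, 0.4113)
(|001⟩, |101⟩): (a, b) = (-0.4418i, 0) → (-0.3124i, -0.3124i)
(|010⟩, |110⟩): (a, b) = (0.2699, 0.6274) → (0.6345, -0.2528)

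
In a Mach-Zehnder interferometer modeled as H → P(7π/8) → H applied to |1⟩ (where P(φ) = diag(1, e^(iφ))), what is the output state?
(0.9619 - 0.1913i)|0⟩ + (0.03806 + 0.1913i)|1⟩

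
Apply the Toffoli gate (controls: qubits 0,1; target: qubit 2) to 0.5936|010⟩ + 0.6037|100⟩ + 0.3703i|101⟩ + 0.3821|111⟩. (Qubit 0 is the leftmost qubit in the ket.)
0.5936|010⟩ + 0.6037|100⟩ + 0.3703i|101⟩ + 0.3821|110⟩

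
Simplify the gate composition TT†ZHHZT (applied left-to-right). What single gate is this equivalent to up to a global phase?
T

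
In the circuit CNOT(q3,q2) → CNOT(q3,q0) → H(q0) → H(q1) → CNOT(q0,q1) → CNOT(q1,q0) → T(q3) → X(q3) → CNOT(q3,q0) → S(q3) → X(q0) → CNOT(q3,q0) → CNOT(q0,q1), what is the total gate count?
13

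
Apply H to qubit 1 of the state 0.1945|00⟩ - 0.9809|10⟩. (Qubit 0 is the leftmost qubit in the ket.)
0.1375|00⟩ + 0.1375|01⟩ - 0.6936|10⟩ - 0.6936|11⟩

H on qubit 1 mixes each pair of kets that differ only in qubit 1: amplitudes (a, b) of (|…0…⟩, |…1…⟩) become ((a + b)/√2, (a − b)/√2). Kets absent from the input have amplitude 0.
(|00⟩, |01⟩): (a, b) = (0.1945, 0) → (0.1375, 0.1375)
(|10⟩, |11⟩): (a, b) = (-0.9809, 0) → (-0.6936, -0.6936)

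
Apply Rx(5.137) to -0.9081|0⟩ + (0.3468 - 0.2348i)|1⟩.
(0.6357 - 0.188i)|0⟩ + (-0.2914 + 0.6897i)|1⟩

Rx(5.137) = [[cos(θ/2), −i·sin(θ/2)], [−i·sin(θ/2), cos(θ/2)]]; θ = 5.137, cos(θ/2) ≈ -0.840228, sin(θ/2) ≈ 0.542233.
With a = amp(|0⟩) = -0.9081 and b = amp(|1⟩) = (0.3468 - 0.2348i):
new amp(|0⟩) = (-0.840228)·a + (-0.542233i)·b = (0.6357 - 0.188i)
new amp(|1⟩) = (-0.542233i)·a + (-0.840228)·b = (-0.2914 + 0.6897i)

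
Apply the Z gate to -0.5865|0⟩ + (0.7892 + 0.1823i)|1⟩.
-0.5865|0⟩ + (-0.7892 - 0.1823i)|1⟩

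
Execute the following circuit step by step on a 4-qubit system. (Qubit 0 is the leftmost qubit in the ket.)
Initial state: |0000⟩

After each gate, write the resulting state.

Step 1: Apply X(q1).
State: |0100⟩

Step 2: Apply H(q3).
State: 1/√2|0100⟩ + 1/√2|0101⟩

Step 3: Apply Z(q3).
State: 1/√2|0100⟩ - 1/√2|0101⟩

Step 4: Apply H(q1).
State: 1/2|0000⟩ - 1/2|0001⟩ - 1/2|0100⟩ + 1/2|0101⟩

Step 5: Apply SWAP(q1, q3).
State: 1/2|0000⟩ - 1/2|0001⟩ - 1/2|0100⟩ + 1/2|0101⟩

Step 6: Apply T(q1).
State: 1/2|0000⟩ - 1/2|0001⟩ + (-1/√8 - (1/√8)i)|0100⟩ + (1/√8 + (1/√8)i)|0101⟩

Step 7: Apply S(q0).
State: 1/2|0000⟩ - 1/2|0001⟩ + (-1/√8 - (1/√8)i)|0100⟩ + (1/√8 + (1/√8)i)|0101⟩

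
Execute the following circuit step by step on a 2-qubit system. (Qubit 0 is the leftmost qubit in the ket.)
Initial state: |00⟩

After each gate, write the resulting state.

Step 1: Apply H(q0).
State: 1/√2|00⟩ + 1/√2|10⟩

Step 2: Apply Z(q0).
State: 1/√2|00⟩ - 1/√2|10⟩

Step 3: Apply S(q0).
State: 1/√2|00⟩ - (1/√2)i|10⟩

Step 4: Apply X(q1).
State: 1/√2|01⟩ - (1/√2)i|11⟩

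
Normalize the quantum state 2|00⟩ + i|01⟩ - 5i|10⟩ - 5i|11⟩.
0.2697|00⟩ + 0.1348i|01⟩ - 0.6742i|10⟩ - 0.6742i|11⟩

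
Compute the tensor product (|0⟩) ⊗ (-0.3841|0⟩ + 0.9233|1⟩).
-0.3841|00⟩ + 0.9233|01⟩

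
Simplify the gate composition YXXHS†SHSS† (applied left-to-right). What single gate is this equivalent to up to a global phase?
Y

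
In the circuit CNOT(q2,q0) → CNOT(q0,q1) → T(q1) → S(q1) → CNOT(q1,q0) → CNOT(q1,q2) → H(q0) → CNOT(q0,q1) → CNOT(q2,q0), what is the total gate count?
9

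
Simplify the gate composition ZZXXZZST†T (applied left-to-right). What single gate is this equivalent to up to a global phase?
S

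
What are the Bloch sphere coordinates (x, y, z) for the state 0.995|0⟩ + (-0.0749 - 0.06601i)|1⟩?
(-0.1491, -0.1314, 0.9801)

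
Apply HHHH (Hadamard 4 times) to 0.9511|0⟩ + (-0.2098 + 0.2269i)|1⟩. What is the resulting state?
0.9511|0⟩ + (-0.2098 + 0.2269i)|1⟩

H² = I, so an even number of Hadamards cancels: H^4 = I and the state is unchanged.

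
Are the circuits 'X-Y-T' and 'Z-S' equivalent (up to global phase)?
No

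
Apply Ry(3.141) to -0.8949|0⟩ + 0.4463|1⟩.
-0.4466|0⟩ - 0.8948|1⟩

Ry(3.141) = [[cos(θ/2), −sin(θ/2)], [sin(θ/2), cos(θ/2)]]; θ = 3.141, cos(θ/2) ≈ 0.000296327, sin(θ/2) ≈ 1.
With a = amp(|0⟩) = -0.8949 and b = amp(|1⟩) = 0.4463:
new amp(|0⟩) = (0.000296327)·a + (-1)·b = -0.4466
new amp(|1⟩) = (1)·a + (0.000296327)·b = -0.8948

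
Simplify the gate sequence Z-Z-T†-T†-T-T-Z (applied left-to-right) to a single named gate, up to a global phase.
Z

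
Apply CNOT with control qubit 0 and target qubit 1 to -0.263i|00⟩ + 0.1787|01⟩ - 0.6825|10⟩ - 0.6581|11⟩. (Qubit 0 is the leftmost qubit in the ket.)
-0.263i|00⟩ + 0.1787|01⟩ - 0.6581|10⟩ - 0.6825|11⟩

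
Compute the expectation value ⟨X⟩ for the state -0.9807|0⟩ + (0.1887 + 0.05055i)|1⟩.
-0.3701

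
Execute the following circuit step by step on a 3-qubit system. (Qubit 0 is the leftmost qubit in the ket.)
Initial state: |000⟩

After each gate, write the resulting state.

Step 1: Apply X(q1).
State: |010⟩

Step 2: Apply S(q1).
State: i|010⟩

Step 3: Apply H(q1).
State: (1/√2)i|000⟩ - (1/√2)i|010⟩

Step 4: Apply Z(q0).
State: (1/√2)i|000⟩ - (1/√2)i|010⟩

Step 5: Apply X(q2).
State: (1/√2)i|001⟩ - (1/√2)i|011⟩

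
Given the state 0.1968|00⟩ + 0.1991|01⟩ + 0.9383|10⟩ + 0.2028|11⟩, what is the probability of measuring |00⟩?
0.03873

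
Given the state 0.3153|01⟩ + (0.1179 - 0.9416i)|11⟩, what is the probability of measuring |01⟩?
0.09941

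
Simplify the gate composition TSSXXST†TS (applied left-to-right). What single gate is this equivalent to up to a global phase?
T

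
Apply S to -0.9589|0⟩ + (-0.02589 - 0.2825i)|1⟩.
-0.9589|0⟩ + (0.2825 - 0.02589i)|1⟩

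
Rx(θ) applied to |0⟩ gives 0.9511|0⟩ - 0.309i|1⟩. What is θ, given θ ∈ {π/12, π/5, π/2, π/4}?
π/5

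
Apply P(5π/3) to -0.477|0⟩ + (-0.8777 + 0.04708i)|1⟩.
-0.477|0⟩ + (-0.3981 + 0.7837i)|1⟩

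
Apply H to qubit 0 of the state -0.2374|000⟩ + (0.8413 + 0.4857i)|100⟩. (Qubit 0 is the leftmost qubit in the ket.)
(0.427 + 0.3434i)|000⟩ + (-0.7628 - 0.3434i)|100⟩

H on qubit 0 mixes each pair of kets that differ only in qubit 0: amplitudes (a, b) of (|…0…⟩, |…1…⟩) become ((a + b)/√2, (a − b)/√2). Kets absent from the input have amplitude 0.
(|000⟩, |100⟩): (a, b) = (-0.2374, (0.8413 + 0.4857i)) → ((0.427 + 0.3434i), (-0.7628 - 0.3434i))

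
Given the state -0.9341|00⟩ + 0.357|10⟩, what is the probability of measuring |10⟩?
0.1274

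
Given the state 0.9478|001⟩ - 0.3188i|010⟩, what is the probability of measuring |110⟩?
0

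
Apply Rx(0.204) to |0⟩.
0.9948|0⟩ - 0.1018i|1⟩

Rx(0.204) = [[cos(θ/2), −i·sin(θ/2)], [−i·sin(θ/2), cos(θ/2)]]; θ = 0.204, cos(θ/2) ≈ 0.994803, sin(θ/2) ≈ 0.101823.
With a = amp(|0⟩) = 1 and b = amp(|1⟩) = 0:
new amp(|0⟩) = (0.994803)·a + (-0.101823i)·b = 0.9948
new amp(|1⟩) = (-0.101823i)·a + (0.994803)·b = -0.1018i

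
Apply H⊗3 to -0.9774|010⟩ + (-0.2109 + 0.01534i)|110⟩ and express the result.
(-0.4201 + 0.005424i)|000⟩ + (-0.4201 + 0.005424i)|001⟩ + (0.4201 - 0.005424i)|010⟩ + (0.4201 - 0.005424i)|011⟩ + (-0.271 - 0.005424i)|100⟩ + (-0.271 - 0.005424i)|101⟩ + (0.271 + 0.005424i)|110⟩ + (0.271 + 0.005424i)|111⟩

H⊗3 gives amp(|y⟩) = (1/2√2) Σ_x (−1)^(x·y) amp(|x⟩), where x·y is the number of positions in which both x and y have a 1.
|000⟩: (-0.9774 + (-0.2109 + 0.01534i))/(2√2) = (-0.4201 + 0.005424i)
|001⟩: (-0.9774 + (-0.2109 + 0.01534i))/(2√2) = (-0.4201 + 0.005424i)
|010⟩: (0.9774 - (-0.2109 + 0.01534i))/(2√2) = (0.4201 - 0.005424i)
|011⟩: (0.9774 - (-0.2109 + 0.01534i))/(2√2) = (0.4201 - 0.005424i)
|100⟩: (-0.9774 - (-0.2109 + 0.01534i))/(2√2) = (-0.271 - 0.005424i)
|101⟩: (-0.9774 - (-0.2109 + 0.01534i))/(2√2) = (-0.271 - 0.005424i)
|110⟩: (0.9774 + (-0.2109 + 0.01534i))/(2√2) = (0.271 + 0.005424i)
|111⟩: (0.9774 + (-0.2109 + 0.01534i))/(2√2) = (0.271 + 0.005424i)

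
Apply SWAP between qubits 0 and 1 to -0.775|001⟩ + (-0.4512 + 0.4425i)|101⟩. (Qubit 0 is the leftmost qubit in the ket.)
-0.775|001⟩ + (-0.4512 + 0.4425i)|011⟩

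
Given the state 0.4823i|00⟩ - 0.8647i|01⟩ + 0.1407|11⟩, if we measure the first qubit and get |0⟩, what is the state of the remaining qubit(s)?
0.4871i|0⟩ - 0.8733i|1⟩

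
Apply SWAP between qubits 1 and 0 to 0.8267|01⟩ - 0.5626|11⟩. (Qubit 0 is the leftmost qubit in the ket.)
0.8267|10⟩ - 0.5626|11⟩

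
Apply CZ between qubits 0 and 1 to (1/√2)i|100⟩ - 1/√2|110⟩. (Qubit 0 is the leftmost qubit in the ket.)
(1/√2)i|100⟩ + 1/√2|110⟩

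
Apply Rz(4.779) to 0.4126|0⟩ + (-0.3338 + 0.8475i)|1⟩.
(-0.3013 - 0.2819i)|0⟩ + (-0.3352 - 0.8469i)|1⟩

Rz(4.779) = [[e^(−iθ/2), 0], [0, e^(iθ/2)]] with e^(±iθ/2) = cos(θ/2) ± i·sin(θ/2); θ = 4.779, cos(θ/2) ≈ -0.730261, sin(θ/2) ≈ 0.683168.
With a = amp(|0⟩) = 0.4126 and b = amp(|1⟩) = (-0.3338 + 0.8475i):
new amp(|0⟩) = (-0.730261 - 0.683168i)·a = (-0.3013 - 0.2819i)
new amp(|1⟩) = (-0.730261 + 0.683168i)·b = (-0.3352 - 0.8469i)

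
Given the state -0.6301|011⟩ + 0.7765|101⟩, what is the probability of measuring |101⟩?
0.603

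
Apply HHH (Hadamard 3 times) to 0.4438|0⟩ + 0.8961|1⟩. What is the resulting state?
0.9475|0⟩ - 0.3198|1⟩

H² = I, so H^3 = H: a single Hadamard. With (a, b) = (0.4438, 0.8961), H gives ((a + b)/√2, (a − b)/√2) = (0.9475, -0.3198).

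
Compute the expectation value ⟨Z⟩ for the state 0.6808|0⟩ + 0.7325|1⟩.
-0.07307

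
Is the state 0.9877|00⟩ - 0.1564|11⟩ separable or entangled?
Entangled

Writing the state as a|00⟩ + b|01⟩ + c|10⟩ + d|11⟩, it is a product state iff ad − bc = 0.
Here (a, b, c, d) = (0.9877, 0, 0, -0.1564): ad − bc = (0.9877)(-0.1564) − (0)(0) = -0.1545 ≠ 0, so the state is entangled.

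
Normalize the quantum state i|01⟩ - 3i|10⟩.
0.3162i|01⟩ - 0.9487i|10⟩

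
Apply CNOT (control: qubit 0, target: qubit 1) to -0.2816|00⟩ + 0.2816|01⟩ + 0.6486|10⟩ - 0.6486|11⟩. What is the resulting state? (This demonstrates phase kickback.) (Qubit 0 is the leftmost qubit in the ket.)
-0.2816|00⟩ + 0.2816|01⟩ - 0.6486|10⟩ + 0.6486|11⟩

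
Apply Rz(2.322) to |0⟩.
(0.3984 - 0.9172i)|0⟩

Rz(2.322) = [[e^(−iθ/2), 0], [0, e^(iθ/2)]] with e^(±iθ/2) = cos(θ/2) ± i·sin(θ/2); θ = 2.322, cos(θ/2) ≈ 0.398423, sin(θ/2) ≈ 0.917202.
With a = amp(|0⟩) = 1 and b = amp(|1⟩) = 0:
new amp(|0⟩) = (0.398423 - 0.917202i)·a = (0.3984 - 0.9172i)
new amp(|1⟩) = (0.398423 + 0.917202i)·b = 0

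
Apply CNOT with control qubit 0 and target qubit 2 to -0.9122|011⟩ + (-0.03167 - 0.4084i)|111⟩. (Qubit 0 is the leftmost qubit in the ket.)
-0.9122|011⟩ + (-0.03167 - 0.4084i)|110⟩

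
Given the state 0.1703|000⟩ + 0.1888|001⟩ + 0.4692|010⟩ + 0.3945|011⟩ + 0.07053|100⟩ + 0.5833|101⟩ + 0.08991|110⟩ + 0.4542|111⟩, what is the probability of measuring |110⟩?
0.008084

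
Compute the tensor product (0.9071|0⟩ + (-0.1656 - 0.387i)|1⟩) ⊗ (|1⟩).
0.9071|01⟩ + (-0.1656 - 0.387i)|11⟩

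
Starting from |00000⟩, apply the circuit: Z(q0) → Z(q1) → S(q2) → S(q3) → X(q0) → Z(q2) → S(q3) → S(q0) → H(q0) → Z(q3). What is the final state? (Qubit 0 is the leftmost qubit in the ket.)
(1/√2)i|00000⟩ - (1/√2)i|10000⟩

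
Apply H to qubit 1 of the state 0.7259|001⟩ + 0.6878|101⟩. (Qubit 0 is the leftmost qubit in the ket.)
0.5133|001⟩ + 0.5133|011⟩ + 0.4863|101⟩ + 0.4863|111⟩

H on qubit 1 mixes each pair of kets that differ only in qubit 1: amplitudes (a, b) of (|…0…⟩, |…1…⟩) become ((a + b)/√2, (a − b)/√2). Kets absent from the input have amplitude 0.
(|001⟩, |011⟩): (a, b) = (0.7259, 0) → (0.5133, 0.5133)
(|101⟩, |111⟩): (a, b) = (0.6878, 0) → (0.4863, 0.4863)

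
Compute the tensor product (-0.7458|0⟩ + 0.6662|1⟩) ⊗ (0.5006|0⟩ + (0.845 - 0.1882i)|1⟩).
-0.3733|00⟩ + (-0.6302 + 0.1404i)|01⟩ + 0.3335|10⟩ + (0.5629 - 0.1254i)|11⟩

amp(|b₁b₂…⟩) = product of the factor amplitudes for bits b₁, b₂, …; only kets whose every factor amplitude is nonzero survive.
|00⟩: (-0.7458)(0.5006) = -0.3733
|01⟩: (-0.7458)(0.845 - 0.1882i) = (-0.6302 + 0.1404i)
|10⟩: (0.6662)(0.5006) = 0.3335
|11⟩: (0.6662)(0.845 - 0.1882i) = (0.5629 - 0.1254i)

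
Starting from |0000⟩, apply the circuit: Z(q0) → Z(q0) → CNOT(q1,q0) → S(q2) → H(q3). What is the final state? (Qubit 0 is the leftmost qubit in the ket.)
1/√2|0000⟩ + 1/√2|0001⟩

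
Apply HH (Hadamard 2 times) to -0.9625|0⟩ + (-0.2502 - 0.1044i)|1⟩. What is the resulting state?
-0.9625|0⟩ + (-0.2502 - 0.1044i)|1⟩

H² = I, so an even number of Hadamards cancels: H^2 = I and the state is unchanged.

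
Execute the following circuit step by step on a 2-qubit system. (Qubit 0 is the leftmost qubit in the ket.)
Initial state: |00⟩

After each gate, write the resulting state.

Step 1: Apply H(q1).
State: 1/√2|00⟩ + 1/√2|01⟩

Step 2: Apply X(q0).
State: 1/√2|10⟩ + 1/√2|11⟩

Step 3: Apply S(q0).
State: (1/√2)i|10⟩ + (1/√2)i|11⟩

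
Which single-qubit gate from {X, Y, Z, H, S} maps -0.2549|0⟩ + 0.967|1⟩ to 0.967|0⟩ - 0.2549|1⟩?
X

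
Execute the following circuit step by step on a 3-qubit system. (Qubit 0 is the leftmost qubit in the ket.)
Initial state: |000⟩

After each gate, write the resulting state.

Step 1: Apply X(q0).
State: |100⟩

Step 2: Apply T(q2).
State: |100⟩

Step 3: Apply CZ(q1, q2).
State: |100⟩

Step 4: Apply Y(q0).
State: -i|000⟩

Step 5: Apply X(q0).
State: -i|100⟩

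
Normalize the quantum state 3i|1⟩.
i|1⟩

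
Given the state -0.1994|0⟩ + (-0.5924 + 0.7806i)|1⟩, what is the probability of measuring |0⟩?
0.03976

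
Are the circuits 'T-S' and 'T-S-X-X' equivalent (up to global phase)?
Yes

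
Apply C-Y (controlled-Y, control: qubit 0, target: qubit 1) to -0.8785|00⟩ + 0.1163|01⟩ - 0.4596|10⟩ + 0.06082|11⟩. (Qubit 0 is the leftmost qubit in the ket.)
-0.8785|00⟩ + 0.1163|01⟩ - 0.06082i|10⟩ - 0.4596i|11⟩

C-Y leaves the control-|0⟩ kets |00⟩, |01⟩ unchanged and applies Y to qubit 1 on the control-|1⟩ pair (|10⟩, |11⟩).
Y = [[0, -i], [i, 0]].
With a = amp(|10⟩) = -0.4596 and b = amp(|11⟩) = 0.06082:
new amp(|10⟩) = (-i)·b = -0.06082i
new amp(|11⟩) = (i)·a = -0.4596i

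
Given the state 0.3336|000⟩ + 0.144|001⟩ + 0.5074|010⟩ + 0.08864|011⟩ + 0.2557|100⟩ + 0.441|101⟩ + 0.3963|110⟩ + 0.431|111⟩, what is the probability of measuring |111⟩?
0.1858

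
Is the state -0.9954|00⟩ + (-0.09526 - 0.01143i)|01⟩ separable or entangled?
Separable

Writing the state as a|00⟩ + b|01⟩ + c|10⟩ + d|11⟩, it is a product state iff ad − bc = 0.
Here (a, b, c, d) = (-0.9954, (-0.09526 - 0.01143i), 0, 0): ad − bc = (-0.9954)(0) − (-0.09526 - 0.01143i)(0) = 0, so the state is separable.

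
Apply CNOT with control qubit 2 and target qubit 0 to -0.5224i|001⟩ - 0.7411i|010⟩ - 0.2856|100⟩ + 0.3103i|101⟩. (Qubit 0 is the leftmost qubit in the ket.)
0.3103i|001⟩ - 0.7411i|010⟩ - 0.2856|100⟩ - 0.5224i|101⟩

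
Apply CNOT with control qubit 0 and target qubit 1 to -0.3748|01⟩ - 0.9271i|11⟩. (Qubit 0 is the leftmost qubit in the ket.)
-0.3748|01⟩ - 0.9271i|10⟩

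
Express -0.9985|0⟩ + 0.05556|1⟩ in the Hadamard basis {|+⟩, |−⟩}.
-0.6668|+⟩ - 0.7453|−⟩

With |ψ⟩ = α|0⟩ + β|1⟩, the Hadamard-basis coefficients are ⟨+|ψ⟩ = (α + β)/√2 and ⟨−|ψ⟩ = (α − β)/√2.
Here α = -0.9985, β = 0.05556: (α + β)/√2 = -0.6668, (α − β)/√2 = -0.7453.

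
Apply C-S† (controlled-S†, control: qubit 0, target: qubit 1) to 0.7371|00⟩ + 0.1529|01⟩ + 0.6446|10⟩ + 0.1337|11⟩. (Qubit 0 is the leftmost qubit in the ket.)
0.7371|00⟩ + 0.1529|01⟩ + 0.6446|10⟩ - 0.1337i|11⟩

C-S† leaves the control-|0⟩ kets |00⟩, |01⟩ unchanged and applies S† to qubit 1 on the control-|1⟩ pair (|10⟩, |11⟩).
S† = [[1, 0], [0, -i]].
With a = amp(|10⟩) = 0.6446 and b = amp(|11⟩) = 0.1337:
new amp(|10⟩) = (1)·a = 0.6446
new amp(|11⟩) = (-i)·b = -0.1337i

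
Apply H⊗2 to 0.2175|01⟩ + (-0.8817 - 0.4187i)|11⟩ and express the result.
(-0.3321 - 0.2094i)|00⟩ + (0.3321 + 0.2094i)|01⟩ + (0.5496 + 0.2094i)|10⟩ + (-0.5496 - 0.2094i)|11⟩

H⊗2 gives amp(|y⟩) = (1/2) Σ_x (−1)^(x·y) amp(|x⟩), where x·y is the number of positions in which both x and y have a 1.
|00⟩: (0.2175 + (-0.8817 - 0.4187i))/2 = (-0.3321 - 0.2094i)
|01⟩: (-0.2175 - (-0.8817 - 0.4187i))/2 = (0.3321 + 0.2094i)
|10⟩: (0.2175 - (-0.8817 - 0.4187i))/2 = (0.5496 + 0.2094i)
|11⟩: (-0.2175 + (-0.8817 - 0.4187i))/2 = (-0.5496 - 0.2094i)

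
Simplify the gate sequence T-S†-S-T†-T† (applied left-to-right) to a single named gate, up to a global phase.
T†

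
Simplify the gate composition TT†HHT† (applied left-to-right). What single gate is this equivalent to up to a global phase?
T†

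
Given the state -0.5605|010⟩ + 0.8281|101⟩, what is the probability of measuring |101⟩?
0.6857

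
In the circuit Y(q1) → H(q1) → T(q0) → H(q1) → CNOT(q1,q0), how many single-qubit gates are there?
4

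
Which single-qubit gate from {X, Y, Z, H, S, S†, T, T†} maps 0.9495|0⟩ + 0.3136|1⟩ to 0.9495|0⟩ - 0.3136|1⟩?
Z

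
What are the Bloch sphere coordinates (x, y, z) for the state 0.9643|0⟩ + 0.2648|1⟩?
(0.5107, 0, 0.8598)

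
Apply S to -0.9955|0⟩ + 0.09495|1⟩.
-0.9955|0⟩ + 0.09495i|1⟩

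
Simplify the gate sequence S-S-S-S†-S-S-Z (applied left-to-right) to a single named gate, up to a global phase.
Z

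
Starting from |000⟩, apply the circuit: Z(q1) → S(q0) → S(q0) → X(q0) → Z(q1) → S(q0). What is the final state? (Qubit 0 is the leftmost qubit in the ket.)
i|100⟩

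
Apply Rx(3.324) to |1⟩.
-0.9958i|0⟩ - 0.09108|1⟩

Rx(3.324) = [[cos(θ/2), −i·sin(θ/2)], [−i·sin(θ/2), cos(θ/2)]]; θ = 3.324, cos(θ/2) ≈ -0.0910773, sin(θ/2) ≈ 0.995844.
With a = amp(|0⟩) = 0 and b = amp(|1⟩) = 1:
new amp(|0⟩) = (-0.0910773)·a + (-0.995844i)·b = -0.9958i
new amp(|1⟩) = (-0.995844i)·a + (-0.0910773)·b = -0.09108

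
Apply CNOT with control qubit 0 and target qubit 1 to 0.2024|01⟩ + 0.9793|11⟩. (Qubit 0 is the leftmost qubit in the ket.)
0.2024|01⟩ + 0.9793|10⟩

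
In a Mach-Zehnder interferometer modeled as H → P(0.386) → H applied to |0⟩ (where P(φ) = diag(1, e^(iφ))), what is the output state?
(0.9632 + 0.1882i)|0⟩ + (0.03679 - 0.1882i)|1⟩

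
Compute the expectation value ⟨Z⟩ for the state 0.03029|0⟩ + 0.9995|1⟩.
-0.9981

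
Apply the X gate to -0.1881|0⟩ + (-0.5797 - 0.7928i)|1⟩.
(-0.5797 - 0.7928i)|0⟩ - 0.1881|1⟩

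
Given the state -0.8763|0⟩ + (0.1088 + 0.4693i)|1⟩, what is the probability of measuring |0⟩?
0.7679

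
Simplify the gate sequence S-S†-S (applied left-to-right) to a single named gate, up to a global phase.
S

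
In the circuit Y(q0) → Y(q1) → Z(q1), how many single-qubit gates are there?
3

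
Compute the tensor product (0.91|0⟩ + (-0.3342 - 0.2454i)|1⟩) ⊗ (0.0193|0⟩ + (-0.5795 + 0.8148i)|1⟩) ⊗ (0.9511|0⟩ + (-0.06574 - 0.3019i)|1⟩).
0.0167|000⟩ + (-0.001155 - 0.005302i)|001⟩ + (-0.5016 + 0.7052i)|010⟩ + (0.2585 + 0.1105i)|011⟩ + (-0.006135 - 0.004505i)|100⟩ + (-0.001006 + 0.002259i)|101⟩ + (0.3744 - 0.1237i)|110⟩ + (-0.06515 - 0.1103i)|111⟩

amp(|b₁b₂…⟩) = product of the factor amplitudes for bits b₁, b₂, …; only kets whose every factor amplitude is nonzero survive.
|000⟩: (0.91)(0.0193)(0.9511) = 0.0167
|001⟩: (0.91)(0.0193)(-0.06574 - 0.3019i) = (-0.001155 - 0.005302i)
|010⟩: (0.91)(-0.5795 + 0.8148i)(0.9511) = (-0.5016 + 0.7052i)
|011⟩: (0.91)(-0.5795 + 0.8148i)(-0.06574 - 0.3019i) = (0.2585 + 0.1105i)
|100⟩: (-0.3342 - 0.2454i)(0.0193)(0.9511) = (-0.006135 - 0.004505i)
|101⟩: (-0.3342 - 0.2454i)(0.0193)(-0.06574 - 0.3019i) = (-0.001006 + 0.002259i)
|110⟩: (-0.3342 - 0.2454i)(-0.5795 + 0.8148i)(0.9511) = (0.3744 - 0.1237i)
|111⟩: (-0.3342 - 0.2454i)(-0.5795 + 0.8148i)(-0.06574 - 0.3019i) = (-0.06515 - 0.1103i)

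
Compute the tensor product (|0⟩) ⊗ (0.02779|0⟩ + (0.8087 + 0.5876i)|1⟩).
0.02779|00⟩ + (0.8087 + 0.5876i)|01⟩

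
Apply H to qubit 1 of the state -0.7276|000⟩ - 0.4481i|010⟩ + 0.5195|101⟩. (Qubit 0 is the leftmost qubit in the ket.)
(-0.5145 - 0.3169i)|000⟩ + (-0.5145 + 0.3169i)|010⟩ + 0.3673|101⟩ + 0.3673|111⟩

H on qubit 1 mixes each pair of kets that differ only in qubit 1: amplitudes (a, b) of (|…0…⟩, |…1…⟩) become ((a + b)/√2, (a − b)/√2). Kets absent from the input have amplitude 0.
(|000⟩, |010⟩): (a, b) = (-0.7276, -0.4481i) → ((-0.5145 - 0.3169i), (-0.5145 + 0.3169i))
(|101⟩, |111⟩): (a, b) = (0.5195, 0) → (0.3673, 0.3673)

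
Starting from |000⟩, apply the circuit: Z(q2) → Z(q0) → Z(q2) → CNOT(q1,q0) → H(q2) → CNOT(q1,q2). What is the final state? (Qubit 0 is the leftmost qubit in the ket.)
1/√2|000⟩ + 1/√2|001⟩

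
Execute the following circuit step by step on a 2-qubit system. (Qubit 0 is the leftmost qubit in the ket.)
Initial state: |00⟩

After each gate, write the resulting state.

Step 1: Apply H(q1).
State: 1/√2|00⟩ + 1/√2|01⟩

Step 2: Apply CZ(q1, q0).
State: 1/√2|00⟩ + 1/√2|01⟩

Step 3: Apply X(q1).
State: 1/√2|00⟩ + 1/√2|01⟩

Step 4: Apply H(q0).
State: 1/2|00⟩ + 1/2|01⟩ + 1/2|10⟩ + 1/2|11⟩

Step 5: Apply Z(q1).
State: 1/2|00⟩ - 1/2|01⟩ + 1/2|10⟩ - 1/2|11⟩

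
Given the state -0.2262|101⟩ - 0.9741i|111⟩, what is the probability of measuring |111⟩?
0.9489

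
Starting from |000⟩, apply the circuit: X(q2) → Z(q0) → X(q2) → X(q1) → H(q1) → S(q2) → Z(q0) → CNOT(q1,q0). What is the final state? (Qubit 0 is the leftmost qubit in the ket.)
1/√2|000⟩ - 1/√2|110⟩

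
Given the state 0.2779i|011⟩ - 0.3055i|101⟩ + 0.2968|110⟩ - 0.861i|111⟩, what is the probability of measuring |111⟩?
0.7413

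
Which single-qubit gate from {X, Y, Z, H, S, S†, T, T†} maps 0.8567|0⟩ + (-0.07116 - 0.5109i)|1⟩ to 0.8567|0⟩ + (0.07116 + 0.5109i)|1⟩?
Z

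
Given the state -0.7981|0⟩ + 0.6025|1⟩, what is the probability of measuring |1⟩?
0.363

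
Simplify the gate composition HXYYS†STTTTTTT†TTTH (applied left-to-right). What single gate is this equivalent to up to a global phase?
Z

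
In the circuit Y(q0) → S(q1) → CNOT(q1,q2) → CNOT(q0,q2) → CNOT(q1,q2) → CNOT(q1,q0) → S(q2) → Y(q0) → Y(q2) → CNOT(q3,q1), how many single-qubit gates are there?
5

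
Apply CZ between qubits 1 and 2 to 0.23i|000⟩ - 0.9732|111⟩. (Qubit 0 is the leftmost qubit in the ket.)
0.23i|000⟩ + 0.9732|111⟩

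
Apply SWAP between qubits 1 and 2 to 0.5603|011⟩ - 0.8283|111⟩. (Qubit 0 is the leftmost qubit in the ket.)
0.5603|011⟩ - 0.8283|111⟩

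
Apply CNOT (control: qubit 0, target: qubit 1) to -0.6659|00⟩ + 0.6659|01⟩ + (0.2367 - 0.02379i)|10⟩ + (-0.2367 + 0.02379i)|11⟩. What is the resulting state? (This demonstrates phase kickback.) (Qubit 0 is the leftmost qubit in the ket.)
-0.6659|00⟩ + 0.6659|01⟩ + (-0.2367 + 0.02379i)|10⟩ + (0.2367 - 0.02379i)|11⟩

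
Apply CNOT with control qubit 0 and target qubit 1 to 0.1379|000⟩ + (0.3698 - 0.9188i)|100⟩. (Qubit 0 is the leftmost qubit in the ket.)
0.1379|000⟩ + (0.3698 - 0.9188i)|110⟩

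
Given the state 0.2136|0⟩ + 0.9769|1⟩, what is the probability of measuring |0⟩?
0.04562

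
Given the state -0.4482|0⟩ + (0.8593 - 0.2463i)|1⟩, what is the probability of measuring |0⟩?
0.2009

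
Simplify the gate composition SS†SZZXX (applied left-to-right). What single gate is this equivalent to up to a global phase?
S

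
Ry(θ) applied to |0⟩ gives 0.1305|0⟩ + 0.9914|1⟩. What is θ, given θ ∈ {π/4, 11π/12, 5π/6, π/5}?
11π/12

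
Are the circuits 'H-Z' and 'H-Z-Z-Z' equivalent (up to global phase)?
Yes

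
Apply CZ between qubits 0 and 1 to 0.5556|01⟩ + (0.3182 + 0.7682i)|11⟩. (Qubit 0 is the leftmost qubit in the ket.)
0.5556|01⟩ + (-0.3182 - 0.7682i)|11⟩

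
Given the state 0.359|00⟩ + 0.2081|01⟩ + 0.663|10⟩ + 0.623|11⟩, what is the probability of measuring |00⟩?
0.1289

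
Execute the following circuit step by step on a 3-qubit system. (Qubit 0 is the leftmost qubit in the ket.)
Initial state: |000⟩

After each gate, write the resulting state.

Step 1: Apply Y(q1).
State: i|010⟩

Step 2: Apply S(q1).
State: -|010⟩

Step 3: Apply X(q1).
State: -|000⟩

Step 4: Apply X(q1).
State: -|010⟩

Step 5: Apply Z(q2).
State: -|010⟩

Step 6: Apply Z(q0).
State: -|010⟩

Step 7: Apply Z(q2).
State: -|010⟩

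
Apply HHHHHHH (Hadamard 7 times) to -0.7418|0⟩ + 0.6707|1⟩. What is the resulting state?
-0.05028|0⟩ - 0.9988|1⟩

H² = I, so H^7 = H: a single Hadamard. With (a, b) = (-0.7418, 0.6707), H gives ((a + b)/√2, (a − b)/√2) = (-0.05028, -0.9988).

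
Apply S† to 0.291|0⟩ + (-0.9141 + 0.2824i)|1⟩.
0.291|0⟩ + (0.2824 + 0.9141i)|1⟩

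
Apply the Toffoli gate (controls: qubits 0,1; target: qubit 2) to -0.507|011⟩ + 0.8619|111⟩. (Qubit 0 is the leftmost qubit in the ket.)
-0.507|011⟩ + 0.8619|110⟩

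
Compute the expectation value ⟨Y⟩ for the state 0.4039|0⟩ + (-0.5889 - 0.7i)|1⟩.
-0.5655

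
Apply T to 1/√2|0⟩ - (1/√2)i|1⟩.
1/√2|0⟩ + (1/2 - (1/2)i)|1⟩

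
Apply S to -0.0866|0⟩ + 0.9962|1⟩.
-0.0866|0⟩ + 0.9962i|1⟩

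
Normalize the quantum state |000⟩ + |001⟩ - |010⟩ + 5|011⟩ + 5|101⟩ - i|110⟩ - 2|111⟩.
0.1313|000⟩ + 0.1313|001⟩ - 0.1313|010⟩ + 0.6565|011⟩ + 0.6565|101⟩ - 0.1313i|110⟩ - 0.2626|111⟩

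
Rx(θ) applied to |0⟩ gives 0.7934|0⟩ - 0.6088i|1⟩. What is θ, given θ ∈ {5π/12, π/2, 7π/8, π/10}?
5π/12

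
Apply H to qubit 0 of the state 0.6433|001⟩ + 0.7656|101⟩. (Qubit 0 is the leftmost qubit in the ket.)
0.9962|001⟩ - 0.08648|101⟩

H on qubit 0 mixes each pair of kets that differ only in qubit 0: amplitudes (a, b) of (|…0…⟩, |…1…⟩) become ((a + b)/√2, (a − b)/√2). Kets absent from the input have amplitude 0.
(|001⟩, |101⟩): (a, b) = (0.6433, 0.7656) → (0.9962, -0.08648)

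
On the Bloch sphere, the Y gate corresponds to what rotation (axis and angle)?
Rotation by π around the y-axis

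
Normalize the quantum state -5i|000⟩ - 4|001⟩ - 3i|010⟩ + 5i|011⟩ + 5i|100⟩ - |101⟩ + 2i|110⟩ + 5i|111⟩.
-0.4385i|000⟩ - 0.3508|001⟩ - 0.2631i|010⟩ + 0.4385i|011⟩ + 0.4385i|100⟩ - 0.08771|101⟩ + 0.1754i|110⟩ + 0.4385i|111⟩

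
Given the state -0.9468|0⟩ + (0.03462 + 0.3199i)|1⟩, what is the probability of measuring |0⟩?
0.8964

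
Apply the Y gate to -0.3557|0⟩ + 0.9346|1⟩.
-0.9346i|0⟩ - 0.3557i|1⟩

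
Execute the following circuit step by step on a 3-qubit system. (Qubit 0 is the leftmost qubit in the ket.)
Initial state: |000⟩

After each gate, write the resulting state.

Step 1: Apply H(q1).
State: 1/√2|000⟩ + 1/√2|010⟩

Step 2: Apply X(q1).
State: 1/√2|000⟩ + 1/√2|010⟩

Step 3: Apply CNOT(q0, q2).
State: 1/√2|000⟩ + 1/√2|010⟩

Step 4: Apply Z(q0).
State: 1/√2|000⟩ + 1/√2|010⟩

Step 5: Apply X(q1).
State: 1/√2|000⟩ + 1/√2|010⟩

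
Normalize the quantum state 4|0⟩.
|0⟩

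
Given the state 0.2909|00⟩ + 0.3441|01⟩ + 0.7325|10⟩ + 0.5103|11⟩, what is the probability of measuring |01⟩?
0.1184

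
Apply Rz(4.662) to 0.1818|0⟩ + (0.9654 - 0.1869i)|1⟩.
(-0.1253 - 0.1317i)|0⟩ + (-0.5298 + 0.8284i)|1⟩

Rz(4.662) = [[e^(−iθ/2), 0], [0, e^(iθ/2)]] with e^(±iθ/2) = cos(θ/2) ± i·sin(θ/2); θ = 4.662, cos(θ/2) ≈ -0.689069, sin(θ/2) ≈ 0.724696.
With a = amp(|0⟩) = 0.1818 and b = amp(|1⟩) = (0.9654 - 0.1869i):
new amp(|0⟩) = (-0.689069 - 0.724696i)·a = (-0.1253 - 0.1317i)
new amp(|1⟩) = (-0.689069 + 0.724696i)·b = (-0.5298 + 0.8284i)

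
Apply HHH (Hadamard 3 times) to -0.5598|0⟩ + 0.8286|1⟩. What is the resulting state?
0.1901|0⟩ - 0.9817|1⟩

H² = I, so H^3 = H: a single Hadamard. With (a, b) = (-0.5598, 0.8286), H gives ((a + b)/√2, (a − b)/√2) = (0.1901, -0.9817).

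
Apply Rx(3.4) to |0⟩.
-0.1288|0⟩ - 0.9917i|1⟩

Rx(3.4) = [[cos(θ/2), −i·sin(θ/2)], [−i·sin(θ/2), cos(θ/2)]]; θ = 3.4, cos(θ/2) ≈ -0.128844, sin(θ/2) ≈ 0.991665.
With a = amp(|0⟩) = 1 and b = amp(|1⟩) = 0:
new amp(|0⟩) = (-0.128844)·a + (-0.991665i)·b = -0.1288
new amp(|1⟩) = (-0.991665i)·a + (-0.128844)·b = -0.9917i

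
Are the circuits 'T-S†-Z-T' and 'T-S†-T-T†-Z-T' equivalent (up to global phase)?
Yes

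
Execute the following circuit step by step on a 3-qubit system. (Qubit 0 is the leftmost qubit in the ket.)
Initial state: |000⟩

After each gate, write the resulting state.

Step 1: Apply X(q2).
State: |001⟩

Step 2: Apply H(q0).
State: 1/√2|001⟩ + 1/√2|101⟩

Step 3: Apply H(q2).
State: 1/2|000⟩ - 1/2|001⟩ + 1/2|100⟩ - 1/2|101⟩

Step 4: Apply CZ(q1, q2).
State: 1/2|000⟩ - 1/2|001⟩ + 1/2|100⟩ - 1/2|101⟩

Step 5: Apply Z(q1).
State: 1/2|000⟩ - 1/2|001⟩ + 1/2|100⟩ - 1/2|101⟩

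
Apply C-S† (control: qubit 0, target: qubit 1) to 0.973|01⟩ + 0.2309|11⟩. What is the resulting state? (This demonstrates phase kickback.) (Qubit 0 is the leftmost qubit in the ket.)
0.973|01⟩ - 0.2309i|11⟩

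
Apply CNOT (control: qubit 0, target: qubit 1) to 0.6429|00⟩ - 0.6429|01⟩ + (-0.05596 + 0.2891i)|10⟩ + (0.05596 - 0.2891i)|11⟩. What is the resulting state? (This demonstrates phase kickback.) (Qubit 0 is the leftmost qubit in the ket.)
0.6429|00⟩ - 0.6429|01⟩ + (0.05596 - 0.2891i)|10⟩ + (-0.05596 + 0.2891i)|11⟩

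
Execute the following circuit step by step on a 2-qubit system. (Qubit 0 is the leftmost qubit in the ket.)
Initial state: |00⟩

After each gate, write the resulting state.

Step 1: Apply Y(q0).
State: i|10⟩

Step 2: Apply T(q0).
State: (-1/√2 + (1/√2)i)|10⟩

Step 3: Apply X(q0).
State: (-1/√2 + (1/√2)i)|00⟩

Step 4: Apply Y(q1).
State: (-1/√2 - (1/√2)i)|01⟩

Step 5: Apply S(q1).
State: (1/√2 - (1/√2)i)|01⟩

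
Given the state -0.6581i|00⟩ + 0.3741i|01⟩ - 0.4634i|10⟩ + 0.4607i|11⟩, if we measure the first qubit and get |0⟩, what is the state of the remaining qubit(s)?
-0.8694i|0⟩ + 0.4942i|1⟩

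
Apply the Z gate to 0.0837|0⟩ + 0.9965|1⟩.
0.0837|0⟩ - 0.9965|1⟩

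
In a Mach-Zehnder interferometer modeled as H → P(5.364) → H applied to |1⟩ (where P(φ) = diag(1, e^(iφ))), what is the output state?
(0.1968 + 0.3976i)|0⟩ + (0.8032 - 0.3976i)|1⟩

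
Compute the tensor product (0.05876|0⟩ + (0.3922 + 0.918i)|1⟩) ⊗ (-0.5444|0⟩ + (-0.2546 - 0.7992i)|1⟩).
-0.03199|00⟩ + (-0.01496 - 0.04696i)|01⟩ + (-0.2135 - 0.4998i)|10⟩ + (0.6338 - 0.5472i)|11⟩

amp(|b₁b₂…⟩) = product of the factor amplitudes for bits b₁, b₂, …; only kets whose every factor amplitude is nonzero survive.
|00⟩: (0.05876)(-0.5444) = -0.03199
|01⟩: (0.05876)(-0.2546 - 0.7992i) = (-0.01496 - 0.04696i)
|10⟩: (0.3922 + 0.918i)(-0.5444) = (-0.2135 - 0.4998i)
|11⟩: (0.3922 + 0.918i)(-0.2546 - 0.7992i) = (0.6338 - 0.5472i)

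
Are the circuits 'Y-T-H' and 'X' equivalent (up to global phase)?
No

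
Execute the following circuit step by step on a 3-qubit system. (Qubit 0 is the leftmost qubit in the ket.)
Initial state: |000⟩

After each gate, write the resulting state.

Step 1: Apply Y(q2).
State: i|001⟩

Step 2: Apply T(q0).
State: i|001⟩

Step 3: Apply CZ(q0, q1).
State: i|001⟩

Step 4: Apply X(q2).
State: i|000⟩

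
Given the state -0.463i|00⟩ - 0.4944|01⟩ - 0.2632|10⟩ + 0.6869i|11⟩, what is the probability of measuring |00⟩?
0.2144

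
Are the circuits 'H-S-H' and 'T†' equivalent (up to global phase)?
No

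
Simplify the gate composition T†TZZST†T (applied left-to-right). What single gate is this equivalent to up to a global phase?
S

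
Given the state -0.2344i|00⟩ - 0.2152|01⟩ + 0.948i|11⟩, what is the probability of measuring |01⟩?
0.04631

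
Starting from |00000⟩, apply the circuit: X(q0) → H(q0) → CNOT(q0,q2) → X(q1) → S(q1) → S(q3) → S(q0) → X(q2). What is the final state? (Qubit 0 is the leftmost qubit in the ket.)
(1/√2)i|01100⟩ + 1/√2|11000⟩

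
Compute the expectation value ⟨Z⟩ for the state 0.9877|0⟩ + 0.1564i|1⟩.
0.9511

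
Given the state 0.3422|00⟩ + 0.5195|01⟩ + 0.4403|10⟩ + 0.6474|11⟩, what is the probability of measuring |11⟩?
0.4191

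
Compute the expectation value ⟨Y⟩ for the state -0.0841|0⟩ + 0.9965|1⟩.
0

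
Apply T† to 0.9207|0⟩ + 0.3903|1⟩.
0.9207|0⟩ + (0.276 - 0.276i)|1⟩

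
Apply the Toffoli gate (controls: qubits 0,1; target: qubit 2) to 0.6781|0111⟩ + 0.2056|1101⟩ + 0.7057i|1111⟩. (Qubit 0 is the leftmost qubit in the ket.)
0.6781|0111⟩ + 0.7057i|1101⟩ + 0.2056|1111⟩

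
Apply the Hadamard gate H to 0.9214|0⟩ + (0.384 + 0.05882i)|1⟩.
(0.9231 + 0.04159i)|0⟩ + (0.38 - 0.04159i)|1⟩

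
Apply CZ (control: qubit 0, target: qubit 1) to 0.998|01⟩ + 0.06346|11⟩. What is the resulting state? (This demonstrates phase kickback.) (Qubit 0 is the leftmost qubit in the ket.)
0.998|01⟩ - 0.06346|11⟩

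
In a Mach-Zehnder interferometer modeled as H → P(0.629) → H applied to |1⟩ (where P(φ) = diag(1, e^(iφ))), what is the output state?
(0.09569 - 0.2942i)|0⟩ + (0.9043 + 0.2942i)|1⟩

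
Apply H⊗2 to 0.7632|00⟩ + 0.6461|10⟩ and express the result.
0.7047|00⟩ + 0.7047|01⟩ + 0.05855|10⟩ + 0.05855|11⟩

H⊗2 gives amp(|y⟩) = (1/2) Σ_x (−1)^(x·y) amp(|x⟩), where x·y is the number of positions in which both x and y have a 1.
|00⟩: (0.7632 + 0.6461)/2 = 0.7047
|01⟩: (0.7632 + 0.6461)/2 = 0.7047
|10⟩: (0.7632 - 0.6461)/2 = 0.05855
|11⟩: (0.7632 - 0.6461)/2 = 0.05855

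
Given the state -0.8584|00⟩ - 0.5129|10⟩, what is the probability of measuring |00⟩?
0.7369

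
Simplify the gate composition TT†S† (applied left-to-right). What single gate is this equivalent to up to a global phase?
S†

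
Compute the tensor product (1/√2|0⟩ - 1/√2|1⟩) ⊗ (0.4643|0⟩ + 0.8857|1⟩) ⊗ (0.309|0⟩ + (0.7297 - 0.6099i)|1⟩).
0.1014|000⟩ + (0.2396 - 0.2002i)|001⟩ + 0.1935|010⟩ + (0.457 - 0.382i)|011⟩ - 0.1014|100⟩ + (-0.2396 + 0.2002i)|101⟩ - 0.1935|110⟩ + (-0.457 + 0.382i)|111⟩

amp(|b₁b₂…⟩) = product of the factor amplitudes for bits b₁, b₂, …; only kets whose every factor amplitude is nonzero survive.
|000⟩: (1/√2)(0.4643)(0.309) = 0.1014
|001⟩: (1/√2)(0.4643)(0.7297 - 0.6099i) = (0.2396 - 0.2002i)
|010⟩: (1/√2)(0.8857)(0.309) = 0.1935
|011⟩: (1/√2)(0.8857)(0.7297 - 0.6099i) = (0.457 - 0.382i)
|100⟩: (-1/√2)(0.4643)(0.309) = -0.1014
|101⟩: (-1/√2)(0.4643)(0.7297 - 0.6099i) = (-0.2396 + 0.2002i)
|110⟩: (-1/√2)(0.8857)(0.309) = -0.1935
|111⟩: (-1/√2)(0.8857)(0.7297 - 0.6099i) = (-0.457 + 0.382i)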